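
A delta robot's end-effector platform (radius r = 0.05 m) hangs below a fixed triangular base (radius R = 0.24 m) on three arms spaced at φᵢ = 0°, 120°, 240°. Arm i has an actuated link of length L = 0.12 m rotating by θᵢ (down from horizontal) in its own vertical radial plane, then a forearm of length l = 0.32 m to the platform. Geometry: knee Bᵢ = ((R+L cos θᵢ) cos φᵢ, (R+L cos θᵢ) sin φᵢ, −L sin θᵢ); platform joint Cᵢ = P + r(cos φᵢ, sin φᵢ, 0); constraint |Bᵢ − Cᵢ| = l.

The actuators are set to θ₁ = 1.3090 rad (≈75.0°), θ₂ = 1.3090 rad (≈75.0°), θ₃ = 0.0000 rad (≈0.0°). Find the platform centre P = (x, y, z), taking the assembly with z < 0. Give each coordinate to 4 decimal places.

φ1=0.0°: virtual centre (0.2211, 0.0000, -0.1159), radius l
φ2=120.0°: virtual centre (-0.1105, 0.1914, -0.1159), radius l
centre 3 = (0.3100·cos240.0°, 0.3100·sin240.0°, 0.0000) = (-0.1550, -0.2685, 0.0000)
subtract pairs → two planes through P
[-0.6632 0.3829 0.0000]·P = 0.0000;  [-0.7521 -0.5369 0.2318]·P = 0.0338
Cramer: x(z) = -0.0201+0.1378z;  y(z) = -0.0348+0.2387z
sphere 1 gives Az²+Bz+C=0 with A=1.0760, B=0.1487, C=-0.0296;  B²−4AC=0.1495;  roots -0.2488, 0.1106;  negative root z = -0.2488
x = -0.0544, y = -0.0942

(-0.0544, -0.0942, -0.2488)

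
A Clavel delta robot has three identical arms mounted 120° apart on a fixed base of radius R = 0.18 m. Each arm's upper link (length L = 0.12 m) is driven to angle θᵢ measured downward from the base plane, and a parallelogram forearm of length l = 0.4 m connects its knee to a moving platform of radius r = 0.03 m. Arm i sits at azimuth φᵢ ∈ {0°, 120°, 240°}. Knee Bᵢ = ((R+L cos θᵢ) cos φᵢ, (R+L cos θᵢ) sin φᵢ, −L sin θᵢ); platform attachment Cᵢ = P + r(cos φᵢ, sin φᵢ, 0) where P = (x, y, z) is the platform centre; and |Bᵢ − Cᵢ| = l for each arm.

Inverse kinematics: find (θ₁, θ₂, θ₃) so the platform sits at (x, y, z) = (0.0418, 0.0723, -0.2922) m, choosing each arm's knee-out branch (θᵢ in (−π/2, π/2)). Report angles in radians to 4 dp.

θ₁ = -0.2626, θ₂ = -0.2619, θ₃ = 0.6108

arm 1 (φ=0.0°): x'=0.0418, y'=0.0723
  A cos θ + B sin θ = C:  0.1082·cos θ + -0.2922·sin θ = 0.1804
  θ1 = atan2(B,A) + arccos(C/0.3116) = -0.2626
φ2=120.0° → target in arm frame (0.0417, -0.0723)
  e−x'=0.1083;  (l²−L²−(e−x')²−y'²−z²)/2L = 0.1802
  γ=atan2(-0.2922,0.1083)=-1.2159;  ψ=arccos(0.5784)=0.9540;  θ2=γ+ψ≈-0.2619
rotate P by −φ3: (-0.0835, 0.0000, -0.2922)
  e−x'=0.2335;  (l²−L²−(e−x')²−y'²−z²)/2L = 0.0237
  γ=atan2(-0.2922,0.2335)=-0.8966;  ψ=arccos(0.0634)=1.5074;  θ3=γ+ψ≈0.6108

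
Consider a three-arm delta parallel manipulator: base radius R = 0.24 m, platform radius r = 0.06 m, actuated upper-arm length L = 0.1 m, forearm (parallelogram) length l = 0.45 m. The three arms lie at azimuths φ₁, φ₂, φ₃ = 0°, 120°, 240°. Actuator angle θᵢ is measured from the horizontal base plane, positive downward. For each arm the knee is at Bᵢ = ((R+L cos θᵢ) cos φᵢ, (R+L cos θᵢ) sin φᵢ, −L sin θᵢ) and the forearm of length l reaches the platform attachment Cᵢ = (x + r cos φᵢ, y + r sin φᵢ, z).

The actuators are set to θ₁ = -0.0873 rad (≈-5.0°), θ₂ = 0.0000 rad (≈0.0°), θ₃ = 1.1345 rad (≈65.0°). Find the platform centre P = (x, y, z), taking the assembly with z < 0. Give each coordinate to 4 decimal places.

O1 = (0.2796·cos0.0°, 0.2796·sin0.0°, 0.0087) = (0.2796, 0.0000, 0.0087)
O2 = (0.2800·cos120.0°, 0.2800·sin120.0°, 0.0000) = (-0.1400, 0.2425, 0.0000)
arm 3 at φ=240.0°: e+L cos θ3 = 0.2223;  O3 = (-0.1111, -0.1925, -0.0906)
subtract pairs → two planes through P
linear system: -0.8392x+0.4850y = 0.0001−-0.0174z; -0.7815x+-0.3850y = -0.0206−-0.1987z
det = 0.7021;  x = 0.0142+-0.1468z,  y = 0.0248+-0.2181z
into |P−O₁|² = l²: 1.0691z² + 0.0497z + -0.1314 = 0;  Δ = 0.5642;  z = -0.3745 or 0.3281 → z<0 root = -0.3745
x = 0.0692, y = 0.1065

(0.0692, 0.1065, -0.3745)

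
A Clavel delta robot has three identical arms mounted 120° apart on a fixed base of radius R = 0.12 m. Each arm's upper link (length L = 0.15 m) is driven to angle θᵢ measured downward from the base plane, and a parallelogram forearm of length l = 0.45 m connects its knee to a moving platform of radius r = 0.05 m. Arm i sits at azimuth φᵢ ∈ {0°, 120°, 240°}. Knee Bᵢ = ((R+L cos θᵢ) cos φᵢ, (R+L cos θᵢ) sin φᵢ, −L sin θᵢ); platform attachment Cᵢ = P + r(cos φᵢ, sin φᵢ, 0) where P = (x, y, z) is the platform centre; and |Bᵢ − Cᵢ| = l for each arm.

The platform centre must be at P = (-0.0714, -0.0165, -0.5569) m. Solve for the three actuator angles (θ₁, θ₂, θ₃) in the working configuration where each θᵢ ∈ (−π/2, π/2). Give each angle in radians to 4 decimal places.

θ₁ = 1.3091, θ₂ = 1.0473, θ₃ = 0.9599

φ1=0.0° → target in arm frame (-0.0714, -0.0165)
  A cos θ + B sin θ = C:  0.1414·cos θ + -0.5569·sin θ = -0.5013
  γ=atan2(-0.5569,0.1414)=-1.3221;  ψ=arccos(-0.8726)=2.6312;  θ1=γ+ψ≈1.3091
rotate P by −φ2: (0.0214, 0.0701, -0.5569)
  A=0.0486, B=-0.5569, C=(l²−L²−A²−y'²−z²)/(2L)=-0.4580
  √(A²+B²)=0.5590;  θ2 = -1.4838+2.5311 ≈ 1.0473
arm 3 (φ=240.0°): x'=0.0500, y'=-0.0536
  A cos θ + B sin θ = C:  0.0200·cos θ + -0.5569·sin θ = -0.4447
  √(A²+B²)=0.5573;  θ3 = -1.5349+2.4948 ≈ 0.9599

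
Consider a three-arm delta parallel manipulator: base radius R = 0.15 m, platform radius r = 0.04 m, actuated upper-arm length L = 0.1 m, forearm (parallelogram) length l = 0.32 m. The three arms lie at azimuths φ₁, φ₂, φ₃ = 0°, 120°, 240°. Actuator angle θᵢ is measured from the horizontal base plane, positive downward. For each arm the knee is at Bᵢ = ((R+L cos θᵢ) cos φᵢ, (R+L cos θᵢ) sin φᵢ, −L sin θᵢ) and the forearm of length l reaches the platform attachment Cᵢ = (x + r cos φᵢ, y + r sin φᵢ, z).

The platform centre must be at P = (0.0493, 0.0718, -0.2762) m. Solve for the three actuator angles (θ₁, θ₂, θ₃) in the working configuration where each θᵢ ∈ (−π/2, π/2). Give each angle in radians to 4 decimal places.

θ₁ = 0.0874, θ₂ = 0.1745, θ₃ = 0.9600

rotate P by −φ1: (0.0493, 0.0718, -0.2762)
  A cos θ + B sin θ = C:  0.0607·cos θ + -0.2762·sin θ = 0.0364
  γ=atan2(-0.2762,0.0607)=-1.3545;  ψ=arccos(0.1286)=1.4418;  θ1=γ+ψ≈0.0874
arm 2 (φ=120.0°): x'=0.0375, y'=-0.0786
  A cos θ + B sin θ = C:  0.0725·cos θ + -0.2762·sin θ = 0.0234
  γ=atan2(-0.2762,0.0725)=-1.3142;  ψ=arccos(0.0820)=1.4887;  θ2=γ+ψ≈0.1745
φ3=240.0° → target in arm frame (-0.0868, 0.0068)
  A=0.1968, B=-0.2762, C=(l²−L²−A²−y'²−z²)/(2L)=-0.1134
  θ3 = atan2(B,A) + arccos(C/0.3392) = 0.9600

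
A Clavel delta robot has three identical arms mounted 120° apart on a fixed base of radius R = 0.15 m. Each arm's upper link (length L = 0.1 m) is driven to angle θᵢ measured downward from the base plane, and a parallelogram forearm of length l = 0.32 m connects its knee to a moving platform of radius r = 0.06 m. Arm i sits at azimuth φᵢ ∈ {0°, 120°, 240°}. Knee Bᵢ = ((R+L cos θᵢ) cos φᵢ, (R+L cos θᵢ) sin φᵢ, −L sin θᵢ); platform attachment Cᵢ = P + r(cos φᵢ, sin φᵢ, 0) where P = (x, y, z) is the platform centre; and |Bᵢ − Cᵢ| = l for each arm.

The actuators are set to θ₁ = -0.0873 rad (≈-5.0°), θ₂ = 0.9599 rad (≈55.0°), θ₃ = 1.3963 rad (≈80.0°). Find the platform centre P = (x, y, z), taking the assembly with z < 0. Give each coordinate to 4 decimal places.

centre 1 = (0.1896·cos0.0°, 0.1896·sin0.0°, 0.0087) = (0.1896, 0.0000, 0.0087)
arm 2 at φ=120.0°: ρ2 = 0.1474;  centre 2 = (-0.0737, 0.1276, -0.0819)
arm 3 at φ=240.0°: ρ3 = 0.1074;  centre 3 = (-0.0537, -0.0930, -0.0985)
subtract pairs → two planes through P
linear system: -0.5266x+0.2552y = -0.0076−-0.1813z; -0.4866x+-0.1860y = -0.0148−-0.2144z
Cramer: x(z) = 0.0234-0.3981z;  y(z) = 0.0184-0.1112z
into |P−centre ₁|² = l²: 1.1709z² + 0.1108z + -0.0743 = 0;  Δ = 0.3605;  z = -0.3037 or 0.2091 → z<0 root = -0.3037
x = 0.1443, y = 0.0522

(0.1443, 0.0522, -0.3037)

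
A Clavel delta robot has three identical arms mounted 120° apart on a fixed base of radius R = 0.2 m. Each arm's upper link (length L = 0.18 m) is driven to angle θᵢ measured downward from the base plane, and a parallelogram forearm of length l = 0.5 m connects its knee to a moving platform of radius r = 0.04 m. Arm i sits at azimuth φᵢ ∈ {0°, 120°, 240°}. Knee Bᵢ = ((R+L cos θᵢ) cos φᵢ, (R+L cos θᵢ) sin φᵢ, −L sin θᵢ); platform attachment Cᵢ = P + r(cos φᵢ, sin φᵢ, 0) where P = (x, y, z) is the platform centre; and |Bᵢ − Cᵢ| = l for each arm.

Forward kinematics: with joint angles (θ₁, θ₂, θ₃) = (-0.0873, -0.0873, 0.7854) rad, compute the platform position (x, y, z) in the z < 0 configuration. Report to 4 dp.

(0.0698, 0.1208, -0.3877)

arm 1 at φ=0.0°: ρ1 = 0.3393;  O1 = (0.3393, 0.0000, 0.0157)
arm 2 at φ=120.0°: ρ2 = 0.3393;  O2 = (-0.1697, 0.2939, 0.0157)
O3 = (0.2873·cos240.0°, 0.2873·sin240.0°, -0.1273) = (-0.1436, -0.2488, -0.1273)
|O₂|²−|O₁|² = 0.0000;  |O₃|²−|O₁|² = -0.0167
[-1.0179 0.5877 0.0000]·P = 0.0000;  [-0.9659 -0.4976 -0.2859]·P = -0.0167
det = 1.0742;  x = 0.0091+-0.1564z,  y = 0.0158+-0.2710z
sphere 1 gives Az²+Bz+C=0 with A=1.0979, B=0.0634, C=-0.1405;  B²−4AC=0.6209;  roots -0.3877, 0.3300;  negative root z = -0.3877
x = 0.0698, y = 0.1208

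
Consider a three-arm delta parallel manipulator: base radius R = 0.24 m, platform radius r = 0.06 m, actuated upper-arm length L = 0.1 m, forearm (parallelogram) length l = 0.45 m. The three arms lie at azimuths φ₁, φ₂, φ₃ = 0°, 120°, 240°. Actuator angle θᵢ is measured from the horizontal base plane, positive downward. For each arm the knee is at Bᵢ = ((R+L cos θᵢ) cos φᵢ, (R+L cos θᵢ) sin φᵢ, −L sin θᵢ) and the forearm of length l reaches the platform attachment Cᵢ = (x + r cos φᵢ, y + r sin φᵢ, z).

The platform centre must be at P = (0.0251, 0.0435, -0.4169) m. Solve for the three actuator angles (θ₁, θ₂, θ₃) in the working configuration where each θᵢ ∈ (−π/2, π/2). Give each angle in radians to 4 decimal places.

θ₁ = 0.4367, θ₂ = 0.4366, θ₃ = 0.8730

rotate P by −φ1: (0.0251, 0.0435, -0.4169)
  A cos θ + B sin θ = C:  0.1549·cos θ + -0.4169·sin θ = -0.0360
  γ=atan2(-0.4169,0.1549)=-1.2151;  ψ=arccos(-0.0809)=1.6517;  θ1=γ+ψ≈0.4367
arm 2 (φ=120.0°): x'=0.0251, y'=-0.0435
  A cos θ + B sin θ = C:  0.1549·cos θ + -0.4169·sin θ = -0.0359
  θ2 = atan2(B,A) + arccos(C/0.4447) = 0.4366
rotate P by −φ3: (-0.0502, 0.0000, -0.4169)
  e−x'=0.2302;  (l²−L²−(e−x')²−y'²−z²)/2L = -0.1715
  γ=atan2(-0.4169,0.2302)=-1.0662;  ψ=arccos(-0.3602)=1.9393;  θ3=γ+ψ≈0.8730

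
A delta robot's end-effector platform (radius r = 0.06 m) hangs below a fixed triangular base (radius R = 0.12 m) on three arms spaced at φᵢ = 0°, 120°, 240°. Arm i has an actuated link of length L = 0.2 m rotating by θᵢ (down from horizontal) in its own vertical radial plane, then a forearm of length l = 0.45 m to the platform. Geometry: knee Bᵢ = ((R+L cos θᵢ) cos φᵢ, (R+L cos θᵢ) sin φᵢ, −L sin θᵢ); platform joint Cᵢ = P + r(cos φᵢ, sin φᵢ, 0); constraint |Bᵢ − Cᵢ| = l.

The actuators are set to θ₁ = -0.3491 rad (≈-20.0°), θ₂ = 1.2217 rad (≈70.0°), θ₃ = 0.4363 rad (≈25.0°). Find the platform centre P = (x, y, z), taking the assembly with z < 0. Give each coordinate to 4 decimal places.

(0.2443, -0.1759, -0.3458)

arm 1 at φ=0.0°: e+L cos θ1 = 0.2479;  S1 = (0.2479, 0.0000, 0.0684)
φ2=120.0°: virtual centre (-0.0642, 0.1112, -0.1879), radius l
φ3=240.0°: virtual centre (-0.1206, -0.2089, -0.0845), radius l
subtract pairs → two planes through P
[-0.6243 0.2224 -0.5127]·P = -0.0143;  [-0.7371 -0.4179 -0.3059]·P = -0.0008
det = 0.4248;  x = 0.0145+-0.6644z,  y = -0.0237+0.4401z
quadratic in z: (1.6352)z²+(0.1525)z+(-0.1428)=0, √Δ=0.9783 → z ∈ {-0.3458, 0.2525}; z = -0.3458 (taking z<0)
x = 0.2443, y = -0.1759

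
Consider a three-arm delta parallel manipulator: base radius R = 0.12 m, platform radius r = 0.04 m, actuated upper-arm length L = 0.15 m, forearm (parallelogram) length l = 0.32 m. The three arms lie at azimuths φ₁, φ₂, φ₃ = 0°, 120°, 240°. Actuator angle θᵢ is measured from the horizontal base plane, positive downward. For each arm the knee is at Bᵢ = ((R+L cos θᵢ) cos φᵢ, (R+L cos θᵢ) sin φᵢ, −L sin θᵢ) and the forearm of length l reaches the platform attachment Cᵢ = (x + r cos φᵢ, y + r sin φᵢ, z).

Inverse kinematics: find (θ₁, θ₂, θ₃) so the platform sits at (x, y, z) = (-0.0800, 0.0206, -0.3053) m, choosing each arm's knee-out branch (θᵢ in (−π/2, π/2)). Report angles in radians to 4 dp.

arm 1 (φ=0.0°): x'=-0.0800, y'=0.0206
  A=0.1600, B=-0.3053, C=(l²−L²−A²−y'²−z²)/(2L)=-0.1311
  √(A²+B²)=0.3447;  θ1 = -1.0881+1.9610 ≈ 0.8729
rotate P by −φ2: (0.0578, 0.0590, -0.3053)
  A=0.0222, B=-0.3053, C=(l²−L²−A²−y'²−z²)/(2L)=-0.0576
  √(A²+B²)=0.3061;  θ2 = -1.4983+1.7601 ≈ 0.2617
arm 3 (φ=240.0°): x'=0.0222, y'=-0.0796
  A=0.0578, B=-0.3053, C=(l²−L²−A²−y'²−z²)/(2L)=-0.0766
  θ3 = atan2(B,A) + arccos(C/0.3107) = 0.4364

θ₁ = 0.8729, θ₂ = 0.2617, θ₃ = 0.4364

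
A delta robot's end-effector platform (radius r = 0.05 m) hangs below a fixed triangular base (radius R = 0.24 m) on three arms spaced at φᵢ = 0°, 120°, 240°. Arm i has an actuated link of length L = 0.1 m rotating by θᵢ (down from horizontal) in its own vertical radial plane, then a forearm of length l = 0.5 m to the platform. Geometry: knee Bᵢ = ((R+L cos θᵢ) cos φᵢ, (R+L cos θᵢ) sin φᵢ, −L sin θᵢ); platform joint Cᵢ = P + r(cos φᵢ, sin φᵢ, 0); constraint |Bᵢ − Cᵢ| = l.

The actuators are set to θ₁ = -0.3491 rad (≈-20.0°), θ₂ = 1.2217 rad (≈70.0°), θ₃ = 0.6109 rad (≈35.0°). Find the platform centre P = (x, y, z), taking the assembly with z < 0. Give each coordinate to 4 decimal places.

arm 1 at φ=0.0°: e+L cos θ1 = 0.2840;  O1 = (0.2840, 0.0000, 0.0342)
arm 2 at φ=120.0°: e+L cos θ2 = 0.2242;  O2 = (-0.1121, 0.1942, -0.0940)
O3 = (0.2719·cos240.0°, 0.2719·sin240.0°, -0.0574) = (-0.1360, -0.2355, -0.0574)
subtract pairs → two planes through P
linear system: -0.7921x+0.3883y = -0.0227−-0.2563z; -0.8398x+-0.4710y = -0.0046−-0.1831z
Cramer: x(z) = 0.0178-0.2744z;  y(z) = -0.0221+0.1004z
sphere 1 gives Az²+Bz+C=0 with A=1.0854, B=0.0732, C=-0.1775;  B²−4AC=0.7760;  roots -0.4395, 0.3721;  negative root z = -0.4395
x = 0.1384, y = -0.0662

(0.1384, -0.0662, -0.4395)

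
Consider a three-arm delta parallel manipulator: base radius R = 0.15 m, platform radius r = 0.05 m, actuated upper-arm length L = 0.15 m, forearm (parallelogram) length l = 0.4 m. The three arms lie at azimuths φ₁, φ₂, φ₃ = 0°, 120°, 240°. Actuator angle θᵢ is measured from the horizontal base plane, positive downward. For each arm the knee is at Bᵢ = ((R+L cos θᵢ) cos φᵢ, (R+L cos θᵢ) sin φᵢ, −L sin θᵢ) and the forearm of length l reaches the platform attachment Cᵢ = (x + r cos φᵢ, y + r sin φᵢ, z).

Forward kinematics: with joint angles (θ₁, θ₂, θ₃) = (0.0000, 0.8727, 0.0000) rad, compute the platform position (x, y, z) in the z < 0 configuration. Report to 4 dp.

O1 = (0.2500·cos0.0°, 0.2500·sin0.0°, 0.0000) = (0.2500, 0.0000, 0.0000)
O2 = (0.1964·cos120.0°, 0.1964·sin120.0°, -0.1149) = (-0.0982, 0.1701, -0.1149)
φ3=240.0°: virtual centre (-0.1250, -0.2165, 0.0000), radius l
|O₂|²−|O₁|² = -0.0107;  |O₃|²−|O₁|² = 0.0000
[-0.6964 0.3402 -0.2298]·P = -0.0107;  [-0.7500 -0.4330 0.0000]·P = 0.0000
Cramer: x(z) = 0.0083-0.1788z;  y(z) = -0.0144+0.3096z
into |P−O₁|² = l²: 1.1278z² + 0.0775z + -0.1014 = 0;  Δ = 0.4634;  z = -0.3361 or 0.2675 → z<0 root = -0.3361
x = 0.0684, y = -0.1185

(0.0684, -0.1185, -0.3361)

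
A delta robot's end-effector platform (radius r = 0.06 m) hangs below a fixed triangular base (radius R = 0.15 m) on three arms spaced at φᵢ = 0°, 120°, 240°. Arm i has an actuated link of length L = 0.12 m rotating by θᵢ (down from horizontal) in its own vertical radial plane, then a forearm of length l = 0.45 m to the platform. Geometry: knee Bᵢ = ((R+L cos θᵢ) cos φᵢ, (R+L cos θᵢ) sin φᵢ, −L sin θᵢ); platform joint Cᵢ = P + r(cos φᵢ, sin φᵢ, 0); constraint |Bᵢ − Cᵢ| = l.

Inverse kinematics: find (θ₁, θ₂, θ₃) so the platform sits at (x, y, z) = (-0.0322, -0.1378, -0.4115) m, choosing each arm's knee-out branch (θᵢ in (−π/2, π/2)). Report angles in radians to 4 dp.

θ₁ = 0.4363, θ₂ = 0.6980, θ₃ = -0.2617

rotate P by −φ1: (-0.0322, -0.1378, -0.4115)
  A=0.1222, B=-0.4115, C=(l²−L²−A²−y'²−z²)/(2L)=-0.0631
  √(A²+B²)=0.4293;  θ1 = -1.2821+1.7184 ≈ 0.4363
arm 2 (φ=120.0°): x'=-0.1032, y'=0.0968
  A=0.1932, B=-0.4115, C=(l²−L²−A²−y'²−z²)/(2L)=-0.1164
  θ2 = atan2(B,A) + arccos(C/0.4546) = 0.6980
rotate P by −φ3: (0.1354, 0.0410, -0.4115)
  A=-0.0454, B=-0.4115, C=(l²−L²−A²−y'²−z²)/(2L)=0.0626
  √(A²+B²)=0.4140;  θ3 = -1.6808+1.4190 ≈ -0.2617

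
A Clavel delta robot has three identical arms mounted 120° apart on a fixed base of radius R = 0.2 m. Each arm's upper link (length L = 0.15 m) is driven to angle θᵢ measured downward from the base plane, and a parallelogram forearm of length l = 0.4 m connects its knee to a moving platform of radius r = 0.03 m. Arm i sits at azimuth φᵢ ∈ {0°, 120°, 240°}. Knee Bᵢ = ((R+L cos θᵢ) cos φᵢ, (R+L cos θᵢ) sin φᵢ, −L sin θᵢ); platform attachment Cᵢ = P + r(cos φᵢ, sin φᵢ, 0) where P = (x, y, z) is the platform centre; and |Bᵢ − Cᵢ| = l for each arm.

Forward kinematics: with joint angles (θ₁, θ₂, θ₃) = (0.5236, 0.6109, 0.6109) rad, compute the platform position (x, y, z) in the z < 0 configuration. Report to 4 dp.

φ1=0.0°: virtual centre (0.2999, 0.0000, -0.0750), radius l
arm 2 at φ=120.0°: ρ2 = 0.2929;  S2 = (-0.1464, 0.2536, -0.0860)
arm 3 at φ=240.0°: ρ3 = 0.2929;  S3 = (-0.1464, -0.2536, -0.0860)
|S₂|²−|S₁|² = -0.0024;  |S₃|²−|S₁|² = -0.0024
plane₁₂: -0.8927x+0.5073y+-0.0221z = -0.0024
det = 0.9056;  x = 0.0027+-0.0247z,  y = 0.0000+0.0000z
sphere 1 gives Az²+Bz+C=0 with A=1.0006, B=0.1647, C=-0.0660;  B²−4AC=0.2914;  roots -0.3521, 0.1874;  negative root z = -0.3521
x = 0.0114, y = 0.0000

(0.0114, 0.0000, -0.3521)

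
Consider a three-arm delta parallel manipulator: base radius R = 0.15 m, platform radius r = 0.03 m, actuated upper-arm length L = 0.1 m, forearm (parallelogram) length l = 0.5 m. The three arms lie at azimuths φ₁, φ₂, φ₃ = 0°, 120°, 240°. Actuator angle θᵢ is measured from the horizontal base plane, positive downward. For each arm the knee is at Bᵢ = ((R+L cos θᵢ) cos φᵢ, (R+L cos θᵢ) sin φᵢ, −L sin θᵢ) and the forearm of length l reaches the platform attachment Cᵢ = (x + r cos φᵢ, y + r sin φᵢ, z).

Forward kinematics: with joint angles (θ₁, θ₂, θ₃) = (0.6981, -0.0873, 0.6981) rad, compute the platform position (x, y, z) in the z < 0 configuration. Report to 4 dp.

(-0.0596, 0.1032, -0.4811)

centre 1 = (0.1966·cos0.0°, 0.1966·sin0.0°, -0.0643) = (0.1966, 0.0000, -0.0643)
centre 2 = (0.2196·cos120.0°, 0.2196·sin120.0°, 0.0087) = (-0.1098, 0.1902, 0.0087)
centre 3 = (0.1966·cos240.0°, 0.1966·sin240.0°, -0.0643) = (-0.0983, -0.1703, -0.0643)
eliminate P² terms by subtracting sphere 1 from 2 and 3
plane₁₂: -0.6128x+0.3804y+0.1460z = 0.0055
Cramer: x(z) = -0.0043+0.1148z;  y(z) = 0.0075-0.1988z
quadratic in z: (1.0527)z²+(0.0794)z+(-0.2054)=0, √Δ=0.9335 → z ∈ {-0.4811, 0.4056}; z = -0.4811 (taking z<0)
x = -0.0596, y = 0.1032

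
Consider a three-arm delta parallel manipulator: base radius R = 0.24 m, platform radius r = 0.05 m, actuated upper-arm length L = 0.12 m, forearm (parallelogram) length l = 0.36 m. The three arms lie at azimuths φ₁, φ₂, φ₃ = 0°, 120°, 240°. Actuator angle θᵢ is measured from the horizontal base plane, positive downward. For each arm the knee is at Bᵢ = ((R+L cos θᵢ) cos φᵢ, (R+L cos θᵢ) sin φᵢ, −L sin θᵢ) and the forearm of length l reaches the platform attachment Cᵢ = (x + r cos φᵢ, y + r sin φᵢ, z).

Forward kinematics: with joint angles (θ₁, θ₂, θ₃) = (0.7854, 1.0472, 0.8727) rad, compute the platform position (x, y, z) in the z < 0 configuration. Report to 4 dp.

(0.0189, -0.0167, -0.3374)

arm 1 at φ=0.0°: e+L cos θ1 = 0.2749;  centre 1 = (0.2749, 0.0000, -0.0849)
centre 2 = (0.2500·cos120.0°, 0.2500·sin120.0°, -0.1039) = (-0.1250, 0.2165, -0.1039)
centre 3 = (0.2671·cos240.0°, 0.2671·sin240.0°, -0.0919) = (-0.1336, -0.2313, -0.0919)
subtract pairs → two planes through P
linear system: -0.7997x+0.4330y = -0.0094−-0.0381z; -0.8168x+-0.4627y = -0.0029−-0.0142z
Cramer: x(z) = 0.0078-0.0329z;  y(z) = -0.0074+0.0274z
sphere 1 gives Az²+Bz+C=0 with A=1.0018, B=0.1868, C=-0.0510;  B²−4AC=0.2394;  roots -0.3374, 0.1509;  negative root z = -0.3374
x = 0.0189, y = -0.0167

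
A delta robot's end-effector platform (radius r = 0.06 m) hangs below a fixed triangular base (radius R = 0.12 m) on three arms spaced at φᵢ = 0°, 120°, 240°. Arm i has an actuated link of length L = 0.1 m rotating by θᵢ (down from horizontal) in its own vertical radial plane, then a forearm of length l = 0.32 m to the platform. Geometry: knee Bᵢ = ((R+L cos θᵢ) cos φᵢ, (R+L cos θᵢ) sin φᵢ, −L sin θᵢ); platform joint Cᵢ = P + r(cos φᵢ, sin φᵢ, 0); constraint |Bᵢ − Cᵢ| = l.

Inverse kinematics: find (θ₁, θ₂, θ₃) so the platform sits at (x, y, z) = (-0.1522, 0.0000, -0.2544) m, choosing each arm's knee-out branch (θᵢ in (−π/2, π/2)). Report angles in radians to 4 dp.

φ1=0.0° → target in arm frame (-0.1522, 0.0000)
  A=0.2122, B=-0.2544, C=(l²−L²−A²−y'²−z²)/(2L)=-0.0867
  θ1 = atan2(B,A) + arccos(C/0.3313) = 0.9601
arm 2 (φ=120.0°): x'=0.0761, y'=0.1318
  e−x'=-0.0161;  (l²−L²−(e−x')²−y'²−z²)/2L = 0.0502
  θ2 = atan2(B,A) + arccos(C/0.2549) = -0.2616
φ3=240.0° → target in arm frame (0.0761, -0.1318)
  e−x'=-0.0161;  (l²−L²−(e−x')²−y'²−z²)/2L = 0.0502
  θ3 = atan2(B,A) + arccos(C/0.2549) = -0.2616

θ₁ = 0.9601, θ₂ = -0.2616, θ₃ = -0.2616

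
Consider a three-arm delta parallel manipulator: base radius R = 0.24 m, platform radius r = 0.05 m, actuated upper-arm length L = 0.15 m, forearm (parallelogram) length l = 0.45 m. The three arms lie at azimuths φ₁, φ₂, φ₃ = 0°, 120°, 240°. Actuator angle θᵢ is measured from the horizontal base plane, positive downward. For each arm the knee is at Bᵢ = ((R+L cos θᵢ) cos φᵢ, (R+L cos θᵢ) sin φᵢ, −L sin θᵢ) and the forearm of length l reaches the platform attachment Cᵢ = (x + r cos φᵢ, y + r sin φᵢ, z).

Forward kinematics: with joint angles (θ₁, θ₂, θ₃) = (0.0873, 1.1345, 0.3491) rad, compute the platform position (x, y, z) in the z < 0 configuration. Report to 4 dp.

(0.0871, -0.0981, -0.3725)

arm 1 at φ=0.0°: ρ1 = 0.3394;  centre 1 = (0.3394, 0.0000, -0.0131)
centre 2 = (0.2534·cos120.0°, 0.2534·sin120.0°, -0.1359) = (-0.1267, 0.2194, -0.1359)
φ3=240.0°: virtual centre (-0.1655, -0.2866, -0.0513), radius l
eliminate P² terms by subtracting sphere 1 from 2 and 3
linear system: -0.9322x+0.4389y = -0.0327−-0.2457z; -1.0098x+-0.5732y = -0.0032−-0.0765z
Cramer: x(z) = 0.0206-0.1784z;  y(z) = -0.0307+0.1809z
sphere 1 gives Az²+Bz+C=0 with A=1.0646, B=0.1288, C=-0.0997;  B²−4AC=0.4413;  roots -0.3725, 0.2515;  negative root z = -0.3725
x = 0.0871, y = -0.0981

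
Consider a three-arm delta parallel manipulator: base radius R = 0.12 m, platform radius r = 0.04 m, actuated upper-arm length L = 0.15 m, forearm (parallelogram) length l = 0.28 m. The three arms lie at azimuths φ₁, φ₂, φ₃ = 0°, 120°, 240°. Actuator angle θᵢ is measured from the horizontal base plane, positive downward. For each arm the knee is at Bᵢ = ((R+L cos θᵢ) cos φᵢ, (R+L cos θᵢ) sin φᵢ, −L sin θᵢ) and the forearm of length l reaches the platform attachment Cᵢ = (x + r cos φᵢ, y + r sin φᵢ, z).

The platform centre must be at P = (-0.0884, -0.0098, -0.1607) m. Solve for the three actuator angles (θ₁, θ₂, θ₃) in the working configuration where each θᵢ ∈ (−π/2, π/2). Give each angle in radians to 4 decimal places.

θ₁ = 0.7856, θ₂ = -0.1750, θ₃ = -0.3492

arm 1 (φ=0.0°): x'=-0.0884, y'=-0.0098
  e−x'=0.1684;  (l²−L²−(e−x')²−y'²−z²)/2L = 0.0054
  γ=atan2(-0.1607,0.1684)=-0.7620;  ψ=arccos(0.0232)=1.5476;  θ1=γ+ψ≈0.7856
φ2=120.0° → target in arm frame (0.0357, 0.0815)
  A=0.0443, B=-0.1607, C=(l²−L²−A²−y'²−z²)/(2L)=0.0716
  √(A²+B²)=0.1667;  θ2 = -1.3019+1.1268 ≈ -0.1750
arm 3 (φ=240.0°): x'=0.0527, y'=-0.0717
  e−x'=0.0273;  (l²−L²−(e−x')²−y'²−z²)/2L = 0.0806
  √(A²+B²)=0.1630;  θ3 = -1.4024+1.0532 ≈ -0.3492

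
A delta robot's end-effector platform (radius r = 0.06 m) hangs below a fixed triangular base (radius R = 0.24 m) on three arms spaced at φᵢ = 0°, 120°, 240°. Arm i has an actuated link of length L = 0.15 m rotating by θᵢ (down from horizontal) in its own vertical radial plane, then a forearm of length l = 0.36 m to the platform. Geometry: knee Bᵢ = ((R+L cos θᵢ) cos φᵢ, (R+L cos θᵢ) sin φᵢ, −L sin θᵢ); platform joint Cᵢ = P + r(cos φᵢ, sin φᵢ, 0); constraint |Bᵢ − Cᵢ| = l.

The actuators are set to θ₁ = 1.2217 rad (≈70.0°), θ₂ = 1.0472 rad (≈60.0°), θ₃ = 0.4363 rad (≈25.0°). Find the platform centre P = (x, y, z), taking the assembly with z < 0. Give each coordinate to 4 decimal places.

centre 1 = (0.2313·cos0.0°, 0.2313·sin0.0°, -0.1410) = (0.2313, 0.0000, -0.1410)
φ2=120.0°: virtual centre (-0.1275, 0.2208, -0.1299), radius l
φ3=240.0°: virtual centre (-0.1580, -0.2736, -0.0634), radius l
|centre ₂|²−|centre ₁|² = 0.0085;  |centre ₃|²−|centre ₁|² = 0.0305
plane₁₂: -0.7176x+0.4417y+0.0221z = 0.0085
Cramer: x(z) = -0.0246+0.1094z;  y(z) = -0.0207+0.1278z
sphere 1 gives Az²+Bz+C=0 with A=1.0283, B=0.2206, C=-0.0438;  B²−4AC=0.2289;  roots -0.3399, 0.1254;  negative root z = -0.3399
x = -0.0618, y = -0.0641

(-0.0618, -0.0641, -0.3399)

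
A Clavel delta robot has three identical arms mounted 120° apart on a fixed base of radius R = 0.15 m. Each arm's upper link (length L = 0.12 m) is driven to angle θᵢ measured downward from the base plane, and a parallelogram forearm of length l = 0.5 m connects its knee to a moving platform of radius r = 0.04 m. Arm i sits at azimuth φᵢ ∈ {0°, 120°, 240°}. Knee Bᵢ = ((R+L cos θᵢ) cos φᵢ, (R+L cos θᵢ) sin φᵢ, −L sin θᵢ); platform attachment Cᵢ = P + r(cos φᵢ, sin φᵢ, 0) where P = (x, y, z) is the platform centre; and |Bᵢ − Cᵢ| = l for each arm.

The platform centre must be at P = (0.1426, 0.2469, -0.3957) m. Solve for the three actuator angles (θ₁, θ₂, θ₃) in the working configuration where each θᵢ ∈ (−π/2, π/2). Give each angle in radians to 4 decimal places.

rotate P by −φ1: (0.1426, 0.2469, -0.3957)
  A cos θ + B sin θ = C:  -0.0326·cos θ + -0.3957·sin θ = 0.0708
  γ=atan2(-0.3957,-0.0326)=-1.6530;  ψ=arccos(0.1784)=1.3914;  θ1=γ+ψ≈-0.2616
φ2=120.0° → target in arm frame (0.1425, -0.2469)
  e−x'=-0.0325;  (l²−L²−(e−x')²−y'²−z²)/2L = 0.0708
  γ=atan2(-0.3957,-0.0325)=-1.6528;  ψ=arccos(0.1782)=1.3916;  θ2=γ+ψ≈-0.2612
arm 3 (φ=240.0°): x'=-0.2851, y'=0.0000
  e−x'=0.3951;  (l²−L²−(e−x')²−y'²−z²)/2L = -0.3212
  θ3 = atan2(B,A) + arccos(C/0.5592) = 1.3966

θ₁ = -0.2616, θ₂ = -0.2612, θ₃ = 1.3966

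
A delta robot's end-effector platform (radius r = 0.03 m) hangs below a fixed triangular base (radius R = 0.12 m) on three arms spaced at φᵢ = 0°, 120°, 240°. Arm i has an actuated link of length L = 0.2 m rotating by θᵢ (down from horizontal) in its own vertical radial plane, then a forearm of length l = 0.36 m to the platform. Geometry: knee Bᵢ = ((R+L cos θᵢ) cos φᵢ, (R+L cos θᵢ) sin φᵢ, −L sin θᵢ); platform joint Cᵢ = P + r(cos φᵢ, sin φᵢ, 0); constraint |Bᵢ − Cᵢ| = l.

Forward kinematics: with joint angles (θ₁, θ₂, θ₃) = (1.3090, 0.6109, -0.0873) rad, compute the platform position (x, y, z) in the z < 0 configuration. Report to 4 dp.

φ1=0.0°: virtual centre (0.1418, 0.0000, -0.1932), radius l
arm 2 at φ=120.0°: e+L cos θ2 = 0.2538;  O2 = (-0.1269, 0.2198, -0.1147)
arm 3 at φ=240.0°: e+L cos θ3 = 0.2892;  O3 = (-0.1446, -0.2505, 0.0174)
subtract pairs → two planes through P
linear system: -0.5374x+0.4396y = 0.0202−0.1569z; -0.5728x+-0.5010y = 0.0265−0.4212z
det = 0.5210;  x = -0.0418+0.5064z,  y = -0.0052+0.2619z
into |P−O₁|² = l²: 1.3250z² + 0.1978z + -0.0586 = 0;  Δ = 0.3495;  z = -0.2977 or 0.1485 → z<0 root = -0.2977
x = -0.1925, y = -0.0832

(-0.1925, -0.0832, -0.2977)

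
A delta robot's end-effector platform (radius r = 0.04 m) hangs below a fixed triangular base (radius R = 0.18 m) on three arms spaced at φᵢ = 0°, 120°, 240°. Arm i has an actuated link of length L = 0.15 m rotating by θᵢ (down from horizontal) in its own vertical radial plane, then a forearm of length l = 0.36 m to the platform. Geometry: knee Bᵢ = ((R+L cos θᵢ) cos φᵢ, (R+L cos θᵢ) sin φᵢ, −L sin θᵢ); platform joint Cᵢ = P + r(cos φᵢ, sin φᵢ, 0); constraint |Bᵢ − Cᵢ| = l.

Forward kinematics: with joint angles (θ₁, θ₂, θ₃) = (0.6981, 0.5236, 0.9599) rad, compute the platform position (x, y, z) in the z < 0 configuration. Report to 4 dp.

(0.0076, 0.0540, -0.3524)

O1 = (0.2549·cos0.0°, 0.2549·sin0.0°, -0.0964) = (0.2549, 0.0000, -0.0964)
O2 = (0.2699·cos120.0°, 0.2699·sin120.0°, -0.0750) = (-0.1350, 0.2337, -0.0750)
arm 3 at φ=240.0°: (R−r)+L cos θ3 = 0.2260;  O3 = (-0.1130, -0.1958, -0.1229)
|O₂|²−|O₁|² = 0.0042;  |O₃|²−|O₁|² = -0.0081
[-0.7797 0.4675 0.0428]·P = 0.0042;  [-0.7359 -0.3915 -0.0529]·P = -0.0081
det = 0.6493;  x = 0.0033+-0.0123z,  y = 0.0145+-0.1121z
sphere 1 gives Az²+Bz+C=0 with A=1.0127, B=0.1958, C=-0.0568;  B²−4AC=0.2683;  roots -0.3524, 0.1591;  negative root z = -0.3524
x = 0.0076, y = 0.0540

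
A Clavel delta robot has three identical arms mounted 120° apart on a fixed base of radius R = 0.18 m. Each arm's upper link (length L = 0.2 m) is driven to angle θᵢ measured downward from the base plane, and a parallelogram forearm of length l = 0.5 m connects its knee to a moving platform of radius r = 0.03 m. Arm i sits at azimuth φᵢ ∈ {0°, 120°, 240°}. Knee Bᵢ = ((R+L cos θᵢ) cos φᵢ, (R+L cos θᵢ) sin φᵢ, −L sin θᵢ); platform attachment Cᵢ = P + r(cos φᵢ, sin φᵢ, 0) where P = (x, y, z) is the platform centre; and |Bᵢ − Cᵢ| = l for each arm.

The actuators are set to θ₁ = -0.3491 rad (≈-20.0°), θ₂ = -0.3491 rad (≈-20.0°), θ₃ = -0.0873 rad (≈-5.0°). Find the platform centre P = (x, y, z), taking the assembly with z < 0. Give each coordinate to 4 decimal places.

(0.0137, 0.0237, -0.3115)

φ1=0.0°: virtual centre (0.3379, 0.0000, 0.0684), radius l
φ2=120.0°: virtual centre (-0.1690, 0.2927, 0.0684), radius l
φ3=240.0°: virtual centre (-0.1746, -0.3024, 0.0174), radius l
eliminate P² terms by subtracting sphere 1 from 2 and 3
plane₁₂: -1.0138x+0.5853y+0.0000z = 0.0000
Cramer: x(z) = -0.0016-0.0492z;  y(z) = -0.0028-0.0852z
sphere 1 gives Az²+Bz+C=0 with A=1.0097, B=-0.1029, C=-0.1300;  B²−4AC=0.5356;  roots -0.3115, 0.4134;  negative root z = -0.3115
x = 0.0137, y = 0.0237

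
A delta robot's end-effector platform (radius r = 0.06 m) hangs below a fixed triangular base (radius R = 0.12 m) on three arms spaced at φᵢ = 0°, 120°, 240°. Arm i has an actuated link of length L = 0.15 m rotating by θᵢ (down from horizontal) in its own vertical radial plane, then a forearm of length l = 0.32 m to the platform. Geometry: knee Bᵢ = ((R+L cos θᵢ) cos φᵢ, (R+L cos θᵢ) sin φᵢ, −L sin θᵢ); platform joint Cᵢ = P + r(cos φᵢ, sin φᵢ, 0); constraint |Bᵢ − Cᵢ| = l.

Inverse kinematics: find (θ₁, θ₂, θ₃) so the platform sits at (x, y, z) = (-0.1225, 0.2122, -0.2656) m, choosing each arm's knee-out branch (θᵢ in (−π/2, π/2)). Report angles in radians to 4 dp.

θ₁ = 1.3965, θ₂ = -0.3494, θ₃ = 1.3966

rotate P by −φ1: (-0.1225, 0.2122, -0.2656)
  A cos θ + B sin θ = C:  0.1825·cos θ + -0.2656·sin θ = -0.2299
  θ1 = atan2(B,A) + arccos(C/0.3223) = 1.3965
φ2=120.0° → target in arm frame (0.2450, 0.0000)
  A=-0.1850, B=-0.2656, C=(l²−L²−A²−y'²−z²)/(2L)=-0.0829
  √(A²+B²)=0.3237;  θ2 = -2.1792+1.8299 ≈ -0.3494
arm 3 (φ=240.0°): x'=-0.1225, y'=-0.2122
  A=0.1825, B=-0.2656, C=(l²−L²−A²−y'²−z²)/(2L)=-0.2299
  γ=atan2(-0.2656,0.1825)=-0.9687;  ψ=arccos(-0.7135)=2.3653;  θ3=γ+ψ≈1.3966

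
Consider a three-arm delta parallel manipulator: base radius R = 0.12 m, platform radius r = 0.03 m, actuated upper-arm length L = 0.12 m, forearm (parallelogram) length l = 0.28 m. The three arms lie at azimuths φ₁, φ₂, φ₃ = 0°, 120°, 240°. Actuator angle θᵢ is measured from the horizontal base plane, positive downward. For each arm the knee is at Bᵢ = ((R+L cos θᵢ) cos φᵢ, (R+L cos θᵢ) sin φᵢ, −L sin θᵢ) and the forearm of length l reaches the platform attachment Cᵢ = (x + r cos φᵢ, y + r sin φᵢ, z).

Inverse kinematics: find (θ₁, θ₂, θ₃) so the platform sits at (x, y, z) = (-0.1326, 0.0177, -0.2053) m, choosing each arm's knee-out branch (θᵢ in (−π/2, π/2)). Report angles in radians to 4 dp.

rotate P by −φ1: (-0.1326, 0.0177, -0.2053)
  e−x'=0.2226;  (l²−L²−(e−x')²−y'²−z²)/2L = -0.1167
  θ1 = atan2(B,A) + arccos(C/0.3028) = 1.2215
rotate P by −φ2: (0.0816, 0.1060, -0.2053)
  A=0.0084, B=-0.2053, C=(l²−L²−A²−y'²−z²)/(2L)=0.0440
  γ=atan2(-0.2053,0.0084)=-1.5300;  ψ=arccos(0.2139)=1.3552;  θ2=γ+ψ≈-0.1748
arm 3 (φ=240.0°): x'=0.0510, y'=-0.1237
  e−x'=0.0390;  (l²−L²−(e−x')²−y'²−z²)/2L = 0.0210
  γ=atan2(-0.2053,0.0390)=-1.3829;  ψ=arccos(0.1003)=1.4703;  θ3=γ+ψ≈0.0874

θ₁ = 1.2215, θ₂ = -0.1748, θ₃ = 0.0874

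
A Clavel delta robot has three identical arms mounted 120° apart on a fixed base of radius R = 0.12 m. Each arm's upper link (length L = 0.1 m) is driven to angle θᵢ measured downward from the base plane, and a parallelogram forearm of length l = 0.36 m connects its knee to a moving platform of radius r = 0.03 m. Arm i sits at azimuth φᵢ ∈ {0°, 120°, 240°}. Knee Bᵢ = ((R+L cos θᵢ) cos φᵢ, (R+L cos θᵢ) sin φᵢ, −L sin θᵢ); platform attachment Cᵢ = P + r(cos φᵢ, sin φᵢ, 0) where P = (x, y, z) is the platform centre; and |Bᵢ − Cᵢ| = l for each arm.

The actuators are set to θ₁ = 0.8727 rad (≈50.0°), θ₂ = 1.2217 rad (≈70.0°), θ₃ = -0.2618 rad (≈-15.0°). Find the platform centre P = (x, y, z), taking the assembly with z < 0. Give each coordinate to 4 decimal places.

(-0.0421, -0.1631, -0.3305)

O1 = (0.1543·cos0.0°, 0.1543·sin0.0°, -0.0766) = (0.1543, 0.0000, -0.0766)
arm 2 at φ=120.0°: (R−r)+L cos θ2 = 0.1242;  O2 = (-0.0621, 0.1076, -0.0940)
O3 = (0.1866·cos240.0°, 0.1866·sin240.0°, 0.0259) = (-0.0933, -0.1616, 0.0259)
subtract pairs → two planes through P
linear system: -0.4328x+0.2151y = -0.0054−-0.0347z; -0.4951x+-0.3232y = 0.0058−0.2050z
det = 0.2464;  x = 0.0020+0.1334z,  y = -0.0211+0.4298z
quadratic in z: (1.2025)z²+(0.0944)z+(-0.1001)=0, √Δ=0.7003 → z ∈ {-0.3305, 0.2519}; z = -0.3305 (taking z<0)
x = -0.0421, y = -0.1631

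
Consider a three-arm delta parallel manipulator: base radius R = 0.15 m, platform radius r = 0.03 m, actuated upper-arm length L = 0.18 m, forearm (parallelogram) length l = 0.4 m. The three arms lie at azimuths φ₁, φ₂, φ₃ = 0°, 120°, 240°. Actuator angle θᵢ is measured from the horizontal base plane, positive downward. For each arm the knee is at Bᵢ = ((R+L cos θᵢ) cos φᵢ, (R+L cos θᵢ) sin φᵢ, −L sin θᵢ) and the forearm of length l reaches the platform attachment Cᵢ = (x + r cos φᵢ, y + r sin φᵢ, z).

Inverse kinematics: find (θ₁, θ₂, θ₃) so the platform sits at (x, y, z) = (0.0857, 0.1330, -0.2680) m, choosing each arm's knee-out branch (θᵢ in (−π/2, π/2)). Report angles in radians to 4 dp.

θ₁ = -0.2619, θ₂ = -0.1751, θ₃ = 0.9597

rotate P by −φ1: (0.0857, 0.1330, -0.2680)
  A=0.0343, B=-0.2680, C=(l²−L²−A²−y'²−z²)/(2L)=0.1025
  γ=atan2(-0.2680,0.0343)=-1.4435;  ψ=arccos(0.3795)=1.1816;  θ1=γ+ψ≈-0.2619
rotate P by −φ2: (0.0723, -0.1407, -0.2680)
  e−x'=0.0477;  (l²−L²−(e−x')²−y'²−z²)/2L = 0.0936
  √(A²+B²)=0.2722;  θ2 = -1.3948+1.2197 ≈ -0.1751
rotate P by −φ3: (-0.1580, 0.0077, -0.2680)
  A cos θ + B sin θ = C:  0.2780·cos θ + -0.2680·sin θ = -0.0600
  γ=atan2(-0.2680,0.2780)=-0.7670;  ψ=arccos(-0.1553)=1.7267;  θ3=γ+ψ≈0.9597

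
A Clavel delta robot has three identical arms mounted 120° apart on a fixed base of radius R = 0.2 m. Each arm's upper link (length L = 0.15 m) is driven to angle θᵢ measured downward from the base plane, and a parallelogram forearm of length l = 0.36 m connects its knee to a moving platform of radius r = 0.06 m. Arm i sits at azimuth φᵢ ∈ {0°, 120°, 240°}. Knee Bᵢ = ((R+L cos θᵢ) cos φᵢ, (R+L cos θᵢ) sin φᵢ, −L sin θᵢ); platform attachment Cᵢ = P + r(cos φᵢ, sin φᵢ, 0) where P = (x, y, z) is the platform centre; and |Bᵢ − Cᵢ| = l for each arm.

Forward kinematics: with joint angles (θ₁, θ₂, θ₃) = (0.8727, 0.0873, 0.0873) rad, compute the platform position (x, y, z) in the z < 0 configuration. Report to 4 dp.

arm 1 at φ=0.0°: ρ1 = 0.2364;  O1 = (0.2364, 0.0000, -0.1149)
arm 2 at φ=120.0°: ρ2 = 0.2894;  O2 = (-0.1447, 0.2507, -0.0131)
O3 = (0.2894·cos240.0°, 0.2894·sin240.0°, -0.0131) = (-0.1447, -0.2507, -0.0131)
subtract pairs → two planes through P
[-0.7623 0.5013 0.2037]·P = 0.0148;  [-0.7623 -0.5013 0.2037]·P = 0.0148
det = 0.7642;  x = -0.0195+0.2672z,  y = 0.0000+0.0000z
sphere 1 gives Az²+Bz+C=0 with A=1.0714, B=0.0931, C=-0.0509;  B²−4AC=0.2269;  roots -0.2657, 0.1788;  negative root z = -0.2657
x = -0.0905, y = 0.0000

(-0.0905, 0.0000, -0.2657)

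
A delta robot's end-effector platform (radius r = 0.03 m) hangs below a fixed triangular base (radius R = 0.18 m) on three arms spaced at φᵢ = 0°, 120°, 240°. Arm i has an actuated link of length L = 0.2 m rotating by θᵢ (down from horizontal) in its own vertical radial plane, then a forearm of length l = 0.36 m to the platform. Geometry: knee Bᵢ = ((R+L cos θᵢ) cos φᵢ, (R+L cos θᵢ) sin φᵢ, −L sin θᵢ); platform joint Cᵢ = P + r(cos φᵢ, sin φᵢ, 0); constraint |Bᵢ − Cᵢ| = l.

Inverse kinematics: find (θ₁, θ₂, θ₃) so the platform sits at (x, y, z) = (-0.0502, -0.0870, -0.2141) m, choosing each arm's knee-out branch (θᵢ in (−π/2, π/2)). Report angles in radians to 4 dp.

θ₁ = 0.7850, θ₂ = 0.7852, θ₃ = -0.2617

φ1=0.0° → target in arm frame (-0.0502, -0.0870)
  A cos θ + B sin θ = C:  0.2002·cos θ + -0.2141·sin θ = -0.0097
  γ=atan2(-0.2141,0.2002)=-0.8189;  ψ=arccos(-0.0332)=1.6040;  θ1=γ+ψ≈0.7850
rotate P by −φ2: (-0.0502, 0.0870, -0.2141)
  A cos θ + B sin θ = C:  0.2002·cos θ + -0.2141·sin θ = -0.0098
  γ=atan2(-0.2141,0.2002)=-0.8188;  ψ=arccos(-0.0333)=1.6041;  θ2=γ+ψ≈0.7852
φ3=240.0° → target in arm frame (0.1004, 0.0000)
  e−x'=0.0496;  (l²−L²−(e−x')²−y'²−z²)/2L = 0.1033
  γ=atan2(-0.2141,0.0496)=-1.3433;  ψ=arccos(0.4699)=1.0816;  θ3=γ+ψ≈-0.2617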